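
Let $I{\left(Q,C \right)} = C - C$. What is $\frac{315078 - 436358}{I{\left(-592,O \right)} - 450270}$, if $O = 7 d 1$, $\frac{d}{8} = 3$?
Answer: $\frac{12128}{45027} \approx 0.26935$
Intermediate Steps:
$d = 24$ ($d = 8 \cdot 3 = 24$)
$O = 168$ ($O = 7 \cdot 24 \cdot 1 = 168 \cdot 1 = 168$)
$I{\left(Q,C \right)} = 0$
$\frac{315078 - 436358}{I{\left(-592,O \right)} - 450270} = \frac{315078 - 436358}{0 - 450270} = - \frac{121280}{-450270} = \left(-121280\right) \left(- \frac{1}{450270}\right) = \frac{12128}{45027}$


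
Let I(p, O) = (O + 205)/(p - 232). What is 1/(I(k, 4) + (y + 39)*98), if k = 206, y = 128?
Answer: 26/425307 ≈ 6.1132e-5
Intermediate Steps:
I(p, O) = (205 + O)/(-232 + p)
1/(I(k, 4) + (y + 39)*98) = 1/((205 + 4)/(-232 + 206) + (128 + 39)*98) = 1/(209/(-26) + 167*98) = 1/(-1/26*209 + 16366) = 1/(-209/26 + 16366) = 1/(425307/26) = 26/425307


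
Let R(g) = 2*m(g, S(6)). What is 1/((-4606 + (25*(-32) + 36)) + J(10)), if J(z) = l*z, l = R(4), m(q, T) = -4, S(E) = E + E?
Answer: -1/5450 ≈ -0.00018349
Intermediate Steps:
S(E) = 2*E
R(g) = -8 (R(g) = 2*(-4) = -8)
l = -8
J(z) = -8*z
1/((-4606 + (25*(-32) + 36)) + J(10)) = 1/((-4606 + (25*(-32) + 36)) - 8*10) = 1/((-4606 + (-800 + 36)) - 80) = 1/((-4606 - 764) - 80) = 1/(-5370 - 80) = 1/(-5450) = -1/5450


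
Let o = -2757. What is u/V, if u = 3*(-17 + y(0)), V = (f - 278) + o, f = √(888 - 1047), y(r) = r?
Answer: 154785/9211384 + 51*I*√159/9211384 ≈ 0.016804 + 6.9814e-5*I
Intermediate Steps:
f = I*√159 (f = √(-159) = I*√159 ≈ 12.61*I)
V = -3035 + I*√159 (V = (I*√159 - 278) - 2757 = (-278 + I*√159) - 2757 = -3035 + I*√159 ≈ -3035.0 + 12.61*I)
u = -51 (u = 3*(-17 + 0) = 3*(-17) = -51)
u/V = -51/(-3035 + I*√159)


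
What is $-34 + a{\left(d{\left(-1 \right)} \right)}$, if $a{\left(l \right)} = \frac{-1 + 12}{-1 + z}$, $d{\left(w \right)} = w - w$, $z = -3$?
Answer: $- \frac{147}{4} \approx -36.75$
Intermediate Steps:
$d{\left(w \right)} = 0$
$a{\left(l \right)} = - \frac{11}{4}$ ($a{\left(l \right)} = \frac{-1 + 12}{-1 - 3} = \frac{11}{-4} = 11 \left(- \frac{1}{4}\right) = - \frac{11}{4}$)
$-34 + a{\left(d{\left(-1 \right)} \right)} = -34 - \frac{11}{4} = - \frac{147}{4}$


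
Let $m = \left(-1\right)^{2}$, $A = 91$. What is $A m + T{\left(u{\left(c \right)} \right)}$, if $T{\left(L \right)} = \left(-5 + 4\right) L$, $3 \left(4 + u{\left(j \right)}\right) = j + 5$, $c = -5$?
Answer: $95$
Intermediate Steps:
$u{\left(j \right)} = - \frac{7}{3} + \frac{j}{3}$ ($u{\left(j \right)} = -4 + \frac{j + 5}{3} = -4 + \frac{5 + j}{3} = -4 + \left(\frac{5}{3} + \frac{j}{3}\right) = - \frac{7}{3} + \frac{j}{3}$)
$T{\left(L \right)} = - L$
$m = 1$
$A m + T{\left(u{\left(c \right)} \right)} = 91 \cdot 1 - \left(- \frac{7}{3} + \frac{1}{3} \left(-5\right)\right) = 91 - \left(- \frac{7}{3} - \frac{5}{3}\right) = 91 - -4 = 91 + 4 = 95$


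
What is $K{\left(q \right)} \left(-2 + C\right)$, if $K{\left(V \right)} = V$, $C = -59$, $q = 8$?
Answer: $-488$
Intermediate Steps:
$K{\left(q \right)} \left(-2 + C\right) = 8 \left(-2 - 59\right) = 8 \left(-61\right) = -488$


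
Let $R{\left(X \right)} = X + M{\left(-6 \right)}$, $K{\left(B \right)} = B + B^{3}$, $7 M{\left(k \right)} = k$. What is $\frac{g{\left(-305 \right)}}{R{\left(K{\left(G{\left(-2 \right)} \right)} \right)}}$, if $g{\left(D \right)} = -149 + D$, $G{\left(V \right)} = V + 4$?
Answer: $- \frac{1589}{32} \approx -49.656$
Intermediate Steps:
$G{\left(V \right)} = 4 + V$
$M{\left(k \right)} = \frac{k}{7}$
$R{\left(X \right)} = - \frac{6}{7} + X$ ($R{\left(X \right)} = X + \frac{1}{7} \left(-6\right) = X - \frac{6}{7} = - \frac{6}{7} + X$)
$\frac{g{\left(-305 \right)}}{R{\left(K{\left(G{\left(-2 \right)} \right)} \right)}} = \frac{-149 - 305}{- \frac{6}{7} + \left(\left(4 - 2\right) + \left(4 - 2\right)^{3}\right)} = - \frac{454}{- \frac{6}{7} + \left(2 + 2^{3}\right)} = - \frac{454}{- \frac{6}{7} + \left(2 + 8\right)} = - \frac{454}{- \frac{6}{7} + 10} = - \frac{454}{\frac{64}{7}} = \left(-454\right) \frac{7}{64} = - \frac{1589}{32}$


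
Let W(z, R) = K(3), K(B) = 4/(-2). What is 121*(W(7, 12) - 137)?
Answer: -16819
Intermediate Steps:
K(B) = -2 (K(B) = 4*(-½) = -2)
W(z, R) = -2
121*(W(7, 12) - 137) = 121*(-2 - 137) = 121*(-139) = -16819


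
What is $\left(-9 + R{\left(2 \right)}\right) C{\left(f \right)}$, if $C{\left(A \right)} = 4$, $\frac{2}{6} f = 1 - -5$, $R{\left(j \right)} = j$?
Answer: $-28$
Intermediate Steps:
$f = 18$ ($f = 3 \left(1 - -5\right) = 3 \left(1 + 5\right) = 3 \cdot 6 = 18$)
$\left(-9 + R{\left(2 \right)}\right) C{\left(f \right)} = \left(-9 + 2\right) 4 = \left(-7\right) 4 = -28$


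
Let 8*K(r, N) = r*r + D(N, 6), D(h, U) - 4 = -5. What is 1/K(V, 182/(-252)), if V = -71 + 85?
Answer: 8/195 ≈ 0.041026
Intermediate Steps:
D(h, U) = -1 (D(h, U) = 4 - 5 = -1)
V = 14
K(r, N) = -⅛ + r²/8 (K(r, N) = (r*r - 1)/8 = (r² - 1)/8 = (-1 + r²)/8 = -⅛ + r²/8)
1/K(V, 182/(-252)) = 1/(-⅛ + (⅛)*14²) = 1/(-⅛ + (⅛)*196) = 1/(-⅛ + 49/2) = 1/(195/8) = 8/195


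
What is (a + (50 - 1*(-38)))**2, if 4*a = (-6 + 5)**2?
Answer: 124609/16 ≈ 7788.1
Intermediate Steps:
a = 1/4 (a = (-6 + 5)**2/4 = (1/4)*(-1)**2 = (1/4)*1 = 1/4 ≈ 0.25000)
(a + (50 - 1*(-38)))**2 = (1/4 + (50 - 1*(-38)))**2 = (1/4 + (50 + 38))**2 = (1/4 + 88)**2 = (353/4)**2 = 124609/16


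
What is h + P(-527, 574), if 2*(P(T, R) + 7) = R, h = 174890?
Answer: 175170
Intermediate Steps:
P(T, R) = -7 + R/2
h + P(-527, 574) = 174890 + (-7 + (1/2)*574) = 174890 + (-7 + 287) = 174890 + 280 = 175170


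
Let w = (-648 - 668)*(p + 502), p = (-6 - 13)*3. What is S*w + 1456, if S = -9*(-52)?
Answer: -274068704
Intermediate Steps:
S = 468
p = -57 (p = -19*3 = -57)
w = -585620 (w = (-648 - 668)*(-57 + 502) = -1316*445 = -585620)
S*w + 1456 = 468*(-585620) + 1456 = -274070160 + 1456 = -274068704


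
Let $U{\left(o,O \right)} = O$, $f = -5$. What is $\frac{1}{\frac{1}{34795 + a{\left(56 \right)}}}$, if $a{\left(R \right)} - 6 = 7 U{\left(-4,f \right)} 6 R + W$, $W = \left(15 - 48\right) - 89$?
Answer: $22919$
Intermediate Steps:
$W = -122$ ($W = -33 - 89 = -122$)
$a{\left(R \right)} = -116 - 210 R$ ($a{\left(R \right)} = 6 + \left(7 \left(-5\right) 6 R - 122\right) = 6 + \left(\left(-35\right) 6 R - 122\right) = 6 - \left(122 + 210 R\right) = -116 - 210 R$)
$\frac{1}{\frac{1}{34795 + a{\left(56 \right)}}} = \frac{1}{\frac{1}{34795 - 11876}} = \frac{1}{\frac{1}{22919}} = 22919$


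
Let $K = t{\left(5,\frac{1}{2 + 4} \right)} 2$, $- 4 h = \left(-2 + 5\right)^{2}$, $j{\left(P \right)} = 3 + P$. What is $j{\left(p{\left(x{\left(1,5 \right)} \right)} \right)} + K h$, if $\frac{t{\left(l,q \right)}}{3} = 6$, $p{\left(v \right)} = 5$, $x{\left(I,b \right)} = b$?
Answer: $-73$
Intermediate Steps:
$t{\left(l,q \right)} = 18$ ($t{\left(l,q \right)} = 3 \cdot 6 = 18$)
$h = - \frac{9}{4}$ ($h = - \frac{\left(-2 + 5\right)^{2}}{4} = - \frac{3^{2}}{4} = \left(- \frac{1}{4}\right) 9 = - \frac{9}{4} \approx -2.25$)
$K = 36$ ($K = 18 \cdot 2 = 36$)
$j{\left(p{\left(x{\left(1,5 \right)} \right)} \right)} + K h = \left(3 + 5\right) + 36 \left(- \frac{9}{4}\right) = 8 - 81 = -73$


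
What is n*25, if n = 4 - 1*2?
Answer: 50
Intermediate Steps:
n = 2 (n = 4 - 2 = 2)
n*25 = 2*25 = 50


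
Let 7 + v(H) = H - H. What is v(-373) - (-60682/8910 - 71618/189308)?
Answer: 79641119/421683570 ≈ 0.18886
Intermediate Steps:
v(H) = -7 (v(H) = -7 + (H - H) = -7 + 0 = -7)
v(-373) - (-60682/8910 - 71618/189308) = -7 - (-60682/8910 - 71618/189308) = -7 - (-60682*1/8910 - 71618*1/189308) = -7 - (-30341/4455 - 35809/94654) = -7 - 1*(-3031426109/421683570) = -7 + 3031426109/421683570 = 79641119/421683570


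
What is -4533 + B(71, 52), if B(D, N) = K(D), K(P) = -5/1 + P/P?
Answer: -4537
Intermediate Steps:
K(P) = -4 (K(P) = -5*1 + 1 = -5 + 1 = -4)
B(D, N) = -4
-4533 + B(71, 52) = -4533 - 4 = -4537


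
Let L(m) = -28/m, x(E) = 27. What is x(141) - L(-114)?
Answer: 1525/57 ≈ 26.754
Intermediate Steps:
x(141) - L(-114) = 27 - (-28)/(-114) = 27 - (-28)*(-1)/114 = 27 - 1*14/57 = 27 - 14/57 = 1525/57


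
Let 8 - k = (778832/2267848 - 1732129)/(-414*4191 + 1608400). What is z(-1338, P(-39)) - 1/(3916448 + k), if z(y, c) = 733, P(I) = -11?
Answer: 103087771314942671483/140638160096660769 ≈ 733.00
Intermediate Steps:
k = -203748186143/35909672194 (k = 8 - (778832/2267848 - 1732129)/(-414*4191 + 1608400) = 8 - (778832*(1/2267848) - 1732129)/(-1735074 + 1608400) = 8 - (97354/283481 - 1732129)/(-126674) = 8 - (-491025563695)*(-1)/(283481*126674) = 8 - 1*491025563695/35909672194 = 8 - 491025563695/35909672194 = -203748186143/35909672194 ≈ -5.6739)
z(-1338, P(-39)) - 1/(3916448 + k) = 733 - 1/(3916448 - 203748186143/35909672194) = 733 - 1/140638160096660769/35909672194 = 733 - 1*35909672194/140638160096660769 = 733 - 35909672194/140638160096660769 = 103087771314942671483/140638160096660769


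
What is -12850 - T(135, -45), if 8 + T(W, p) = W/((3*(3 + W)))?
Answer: -590747/46 ≈ -12842.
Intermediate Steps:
T(W, p) = -8 + W/(9 + 3*W) (T(W, p) = -8 + W/((3*(3 + W))) = -8 + W/(9 + 3*W))
-12850 - T(135, -45) = -12850 - (-72 - 23*135)/(3*(3 + 135)) = -12850 - (-72 - 3105)/(3*138) = -12850 - (-3177)/(3*138) = -12850 - 1*(-353/46) = -12850 + 353/46 = -590747/46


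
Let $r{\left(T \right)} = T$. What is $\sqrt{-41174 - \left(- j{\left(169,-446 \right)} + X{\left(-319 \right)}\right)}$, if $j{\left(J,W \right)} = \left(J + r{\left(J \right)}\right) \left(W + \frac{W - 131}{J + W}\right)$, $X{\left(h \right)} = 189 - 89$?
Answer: $\frac{14 i \sqrt{74896091}}{277} \approx 437.4 i$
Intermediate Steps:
$X{\left(h \right)} = 100$ ($X{\left(h \right)} = 189 - 89 = 100$)
$j{\left(J,W \right)} = 2 J \left(W + \frac{-131 + W}{J + W}\right)$ ($j{\left(J,W \right)} = \left(J + J\right) \left(W + \frac{W - 131}{J + W}\right) = 2 J \left(W + \frac{-131 + W}{J + W}\right)$)
$\sqrt{-41174 - \left(- j{\left(169,-446 \right)} + X{\left(-319 \right)}\right)} = \sqrt{-41174 + \left(2 \cdot 169 \frac{1}{169 - 446} \left(-131 - 446 + \left(-446\right)^{2} + 169 \left(-446\right)\right) - 100\right)} = \sqrt{-41174 + \left(2 \cdot 169 \frac{1}{-277} \left(-131 - 446 + 198916 - 75374\right) - 100\right)} = \sqrt{-41174 + \left(2 \cdot 169 \left(- \frac{1}{277}\right) 122965 - 100\right)} = \sqrt{-41174 - \frac{41589870}{277}} = \sqrt{- \frac{52995068}{277}} = \frac{14 i \sqrt{74896091}}{277}$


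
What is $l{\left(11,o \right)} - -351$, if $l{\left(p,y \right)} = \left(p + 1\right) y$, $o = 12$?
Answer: $495$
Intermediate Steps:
$l{\left(p,y \right)} = y \left(1 + p\right)$ ($l{\left(p,y \right)} = \left(1 + p\right) y = y \left(1 + p\right)$)
$l{\left(11,o \right)} - -351 = 12 \left(1 + 11\right) - -351 = 12 \cdot 12 + 351 = 144 + 351 = 495$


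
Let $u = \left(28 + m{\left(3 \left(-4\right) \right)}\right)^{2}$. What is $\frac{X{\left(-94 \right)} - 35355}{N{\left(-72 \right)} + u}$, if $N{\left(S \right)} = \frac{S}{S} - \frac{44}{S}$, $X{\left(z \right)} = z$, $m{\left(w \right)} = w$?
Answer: $- \frac{638082}{4637} \approx -137.61$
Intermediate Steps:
$u = 256$ ($u = \left(28 + 3 \left(-4\right)\right)^{2} = \left(28 - 12\right)^{2} = 16^{2} = 256$)
$N{\left(S \right)} = 1 - \frac{44}{S}$
$\frac{X{\left(-94 \right)} - 35355}{N{\left(-72 \right)} + u} = \frac{-94 - 35355}{\frac{-44 - 72}{-72} + 256} = - \frac{35449}{\left(- \frac{1}{72}\right) \left(-116\right) + 256} = - \frac{35449}{\frac{29}{18} + 256} = - \frac{35449}{\frac{4637}{18}} = \left(-35449\right) \frac{18}{4637} = - \frac{638082}{4637}$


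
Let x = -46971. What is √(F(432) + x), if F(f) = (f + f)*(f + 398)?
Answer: 3*√74461 ≈ 818.63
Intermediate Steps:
F(f) = 2*f*(398 + f) (F(f) = (2*f)*(398 + f) = 2*f*(398 + f))
√(F(432) + x) = √(2*432*(398 + 432) - 46971) = √(2*432*830 - 46971) = √(717120 - 46971) = √670149 = 3*√74461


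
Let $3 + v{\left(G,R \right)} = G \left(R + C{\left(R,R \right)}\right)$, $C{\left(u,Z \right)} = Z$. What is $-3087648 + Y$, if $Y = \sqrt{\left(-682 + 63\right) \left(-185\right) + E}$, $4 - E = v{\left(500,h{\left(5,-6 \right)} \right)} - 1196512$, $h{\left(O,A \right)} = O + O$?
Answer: $-3087648 + \sqrt{1301034} \approx -3.0865 \cdot 10^{6}$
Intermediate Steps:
$h{\left(O,A \right)} = 2 O$
$v{\left(G,R \right)} = -3 + 2 G R$ ($v{\left(G,R \right)} = -3 + G \left(R + R\right) = -3 + G 2 R = -3 + 2 G R$)
$E = 1186519$ ($E = 4 - \left(\left(-3 + 2 \cdot 500 \cdot 2 \cdot 5\right) - 1196512\right) = 4 - \left(\left(-3 + 2 \cdot 500 \cdot 10\right) - 1196512\right) = 4 - \left(\left(-3 + 10000\right) - 1196512\right) = 4 - \left(9997 - 1196512\right) = 4 - -1186515 = 4 + 1186515 = 1186519$)
$Y = \sqrt{1301034}$ ($Y = \sqrt{\left(-682 + 63\right) \left(-185\right) + 1186519} = \sqrt{\left(-619\right) \left(-185\right) + 1186519} = \sqrt{114515 + 1186519} = \sqrt{1301034} \approx 1140.6$)
$-3087648 + Y = -3087648 + \sqrt{1301034}$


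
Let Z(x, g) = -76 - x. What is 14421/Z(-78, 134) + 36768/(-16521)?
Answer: 79391935/11014 ≈ 7208.3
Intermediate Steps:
14421/Z(-78, 134) + 36768/(-16521) = 14421/(-76 - 1*(-78)) + 36768/(-16521) = 14421/(-76 + 78) + 36768*(-1/16521) = 14421/2 - 12256/5507 = 79391935/11014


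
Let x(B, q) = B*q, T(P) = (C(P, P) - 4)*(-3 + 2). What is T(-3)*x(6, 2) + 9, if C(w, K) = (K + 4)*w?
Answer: 93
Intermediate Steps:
C(w, K) = w*(4 + K) (C(w, K) = (4 + K)*w = w*(4 + K))
T(P) = 4 - P*(4 + P) (T(P) = (P*(4 + P) - 4)*(-3 + 2) = (-4 + P*(4 + P))*(-1) = 4 - P*(4 + P))
T(-3)*x(6, 2) + 9 = (4 - 1*(-3)*(4 - 3))*(6*2) + 9 = (4 - 1*(-3)*1)*12 + 9 = (4 + 3)*12 + 9 = 7*12 + 9 = 84 + 9 = 93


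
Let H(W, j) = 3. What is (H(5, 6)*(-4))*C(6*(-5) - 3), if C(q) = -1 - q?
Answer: -384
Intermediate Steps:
(H(5, 6)*(-4))*C(6*(-5) - 3) = (3*(-4))*(-1 - (6*(-5) - 3)) = -12*(-1 - (-30 - 3)) = -12*(-1 - 1*(-33)) = -12*(-1 + 33) = -12*32 = -384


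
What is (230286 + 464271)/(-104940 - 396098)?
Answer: -694557/501038 ≈ -1.3862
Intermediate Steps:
(230286 + 464271)/(-104940 - 396098) = 694557/(-501038) = 694557*(-1/501038) = -694557/501038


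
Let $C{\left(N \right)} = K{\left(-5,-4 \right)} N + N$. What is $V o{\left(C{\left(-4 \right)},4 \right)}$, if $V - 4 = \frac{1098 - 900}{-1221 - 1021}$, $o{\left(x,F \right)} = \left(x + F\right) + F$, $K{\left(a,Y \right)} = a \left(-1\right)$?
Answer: $- \frac{70160}{1121} \approx -62.587$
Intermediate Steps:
$K{\left(a,Y \right)} = - a$
$C{\left(N \right)} = 6 N$ ($C{\left(N \right)} = \left(-1\right) \left(-5\right) N + N = 5 N + N = 6 N$)
$o{\left(x,F \right)} = x + 2 F$ ($o{\left(x,F \right)} = \left(F + x\right) + F = x + 2 F$)
$V = \frac{4385}{1121}$ ($V = 4 + \frac{1098 - 900}{-1221 - 1021} = 4 + \frac{198}{-2242} = 4 + 198 \left(- \frac{1}{2242}\right) = 4 - \frac{99}{1121} = \frac{4385}{1121} \approx 3.9117$)
$V o{\left(C{\left(-4 \right)},4 \right)} = \frac{4385 \left(6 \left(-4\right) + 2 \cdot 4\right)}{1121} = \frac{4385 \left(-24 + 8\right)}{1121} = \frac{4385}{1121} \left(-16\right) = - \frac{70160}{1121}$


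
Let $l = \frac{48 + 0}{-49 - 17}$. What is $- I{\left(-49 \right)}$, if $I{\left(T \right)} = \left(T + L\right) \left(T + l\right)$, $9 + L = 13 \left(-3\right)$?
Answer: $- \frac{53059}{11} \approx -4823.5$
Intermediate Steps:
$l = - \frac{8}{11}$ ($l = \frac{48}{-66} = 48 \left(- \frac{1}{66}\right) = - \frac{8}{11} \approx -0.72727$)
$L = -48$ ($L = -9 + 13 \left(-3\right) = -9 - 39 = -48$)
$I{\left(T \right)} = \left(-48 + T\right) \left(- \frac{8}{11} + T\right)$ ($I{\left(T \right)} = \left(T - 48\right) \left(T - \frac{8}{11}\right) = \left(-48 + T\right) \left(- \frac{8}{11} + T\right)$)
$- I{\left(-49 \right)} = - (\frac{384}{11} + \left(-49\right)^{2} - - \frac{26264}{11}) = - (\frac{384}{11} + 2401 + \frac{26264}{11}) = \left(-1\right) \frac{53059}{11} = - \frac{53059}{11}$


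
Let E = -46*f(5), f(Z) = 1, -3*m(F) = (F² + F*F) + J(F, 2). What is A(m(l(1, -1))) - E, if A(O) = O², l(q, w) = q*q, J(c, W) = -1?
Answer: 415/9 ≈ 46.111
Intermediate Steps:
l(q, w) = q²
m(F) = ⅓ - 2*F²/3 (m(F) = -((F² + F*F) - 1)/3 = -((F² + F²) - 1)/3 = -(2*F² - 1)/3 = -(-1 + 2*F²)/3 = ⅓ - 2*F²/3)
E = -46 (E = -46*1 = -46)
A(m(l(1, -1))) - E = (⅓ - 2*(1²)²/3)² - 1*(-46) = (⅓ - ⅔*1²)² + 46 = (⅓ - ⅔*1)² + 46 = (⅓ - ⅔)² + 46 = (-⅓)² + 46 = ⅑ + 46 = 415/9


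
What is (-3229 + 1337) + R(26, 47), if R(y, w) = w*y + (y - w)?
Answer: -691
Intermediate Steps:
R(y, w) = y - w + w*y
(-3229 + 1337) + R(26, 47) = (-3229 + 1337) + (26 - 1*47 + 47*26) = -1892 + (26 - 47 + 1222) = -1892 + 1201 = -691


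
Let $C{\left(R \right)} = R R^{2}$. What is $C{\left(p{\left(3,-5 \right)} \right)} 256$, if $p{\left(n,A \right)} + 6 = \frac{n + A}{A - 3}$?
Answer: $-48668$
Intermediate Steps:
$p{\left(n,A \right)} = -6 + \frac{A + n}{-3 + A}$ ($p{\left(n,A \right)} = -6 + \frac{n + A}{A - 3} = -6 + \frac{A + n}{-3 + A}$)
$C{\left(R \right)} = R^{3}$
$C{\left(p{\left(3,-5 \right)} \right)} 256 = \left(\frac{18 + 3 - -25}{-3 - 5}\right)^{3} \cdot 256 = \left(\frac{18 + 3 + 25}{-8}\right)^{3} \cdot 256 = \left(\left(- \frac{1}{8}\right) 46\right)^{3} \cdot 256 = \left(- \frac{23}{4}\right)^{3} \cdot 256 = \left(- \frac{12167}{64}\right) 256 = -48668$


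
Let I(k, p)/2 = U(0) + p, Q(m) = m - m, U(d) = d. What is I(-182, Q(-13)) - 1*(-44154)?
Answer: 44154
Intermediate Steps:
Q(m) = 0
I(k, p) = 2*p (I(k, p) = 2*(0 + p) = 2*p)
I(-182, Q(-13)) - 1*(-44154) = 2*0 - 1*(-44154) = 0 + 44154 = 44154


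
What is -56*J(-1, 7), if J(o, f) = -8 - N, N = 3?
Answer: 616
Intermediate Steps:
J(o, f) = -11 (J(o, f) = -8 - 1*3 = -8 - 3 = -11)
-56*J(-1, 7) = -56*(-11) = 616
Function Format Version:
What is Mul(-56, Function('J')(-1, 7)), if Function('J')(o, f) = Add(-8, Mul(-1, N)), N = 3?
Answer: 616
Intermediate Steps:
Function('J')(o, f) = -11 (Function('J')(o, f) = Add(-8, Mul(-1, 3)) = Add(-8, -3) = -11)
Mul(-56, Function('J')(-1, 7)) = Mul(-56, -11) = 616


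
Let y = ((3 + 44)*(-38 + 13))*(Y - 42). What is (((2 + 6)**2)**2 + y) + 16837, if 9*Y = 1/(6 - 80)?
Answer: 46809653/666 ≈ 70285.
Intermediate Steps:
Y = -1/666 (Y = 1/(9*(6 - 80)) = (1/9)/(-74) = (1/9)*(-1/74) = -1/666 ≈ -0.0015015)
y = 32868275/666 (y = ((3 + 44)*(-38 + 13))*(-1/666 - 42) = (47*(-25))*(-27973/666) = -1175*(-27973/666) = 32868275/666 ≈ 49352.)
(((2 + 6)**2)**2 + y) + 16837 = (((2 + 6)**2)**2 + 32868275/666) + 16837 = ((8**2)**2 + 32868275/666) + 16837 = (64**2 + 32868275/666) + 16837 = (4096 + 32868275/666) + 16837 = 35596211/666 + 16837 = 46809653/666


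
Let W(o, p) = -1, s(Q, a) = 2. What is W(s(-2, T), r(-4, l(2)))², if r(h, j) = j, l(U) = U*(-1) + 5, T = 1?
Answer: 1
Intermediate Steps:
l(U) = 5 - U (l(U) = -U + 5 = 5 - U)
W(s(-2, T), r(-4, l(2)))² = (-1)² = 1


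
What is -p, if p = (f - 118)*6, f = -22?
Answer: 840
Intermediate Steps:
p = -840 (p = (-22 - 118)*6 = -140*6 = -840)
-p = -1*(-840) = 840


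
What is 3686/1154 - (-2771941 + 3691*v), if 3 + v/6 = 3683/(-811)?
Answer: 1375274697872/467947 ≈ 2.9390e+6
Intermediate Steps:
v = -36696/811 (v = -18 + 6*(3683/(-811)) = -18 + 6*(3683*(-1/811)) = -18 + 6*(-3683/811) = -18 - 22098/811 = -36696/811 ≈ -45.248)
3686/1154 - (-2771941 + 3691*v) = 3686/1154 - 3691/(1/(-751 - 36696/811)) = 3686*(1/1154) - 3691/(1/(-645757/811)) = 1843/577 - 3691/(-811/645757) = 1843/577 - 3691*(-645757/811) = 1843/577 + 2383489087/811 = 1375274697872/467947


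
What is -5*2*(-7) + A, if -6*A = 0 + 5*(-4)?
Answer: 220/3 ≈ 73.333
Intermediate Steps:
A = 10/3 (A = -(0 + 5*(-4))/6 = -(0 - 20)/6 = -1/6*(-20) = 10/3 ≈ 3.3333)
-5*2*(-7) + A = -5*2*(-7) + 10/3 = -10*(-7) + 10/3 = 70 + 10/3 = 220/3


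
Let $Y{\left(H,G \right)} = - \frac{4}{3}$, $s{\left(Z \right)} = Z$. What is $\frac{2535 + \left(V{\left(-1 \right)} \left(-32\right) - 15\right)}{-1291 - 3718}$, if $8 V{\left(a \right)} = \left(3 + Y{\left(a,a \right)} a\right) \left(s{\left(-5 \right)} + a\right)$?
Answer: $- \frac{2624}{5009} \approx -0.52386$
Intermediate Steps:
$Y{\left(H,G \right)} = - \frac{4}{3}$ ($Y{\left(H,G \right)} = \left(-4\right) \frac{1}{3} = - \frac{4}{3}$)
$V{\left(a \right)} = \frac{\left(-5 + a\right) \left(3 - \frac{4 a}{3}\right)}{8}$ ($V{\left(a \right)} = \frac{\left(3 - \frac{4 a}{3}\right) \left(-5 + a\right)}{8} = \frac{\left(-5 + a\right) \left(3 - \frac{4 a}{3}\right)}{8}$)
$\frac{2535 + \left(V{\left(-1 \right)} \left(-32\right) - 15\right)}{-1291 - 3718} = \frac{2535 - \left(15 - \left(- \frac{15}{8} - \frac{\left(-1\right)^{2}}{6} + \frac{29}{24} \left(-1\right)\right) \left(-32\right)\right)}{-1291 - 3718} = \frac{2535 - \left(15 - \left(- \frac{15}{8} - \frac{1}{6} - \frac{29}{24}\right) \left(-32\right)\right)}{-5009} = \left(2535 - \left(15 - \left(- \frac{15}{8} - \frac{1}{6} - \frac{29}{24}\right) \left(-32\right)\right)\right) \left(- \frac{1}{5009}\right) = \left(2535 - -89\right) \left(- \frac{1}{5009}\right) = \left(2535 + \left(104 - 15\right)\right) \left(- \frac{1}{5009}\right) = \left(2535 + 89\right) \left(- \frac{1}{5009}\right) = 2624 \left(- \frac{1}{5009}\right) = - \frac{2624}{5009}$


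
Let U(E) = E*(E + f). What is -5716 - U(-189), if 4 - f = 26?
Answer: -45595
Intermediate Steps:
f = -22 (f = 4 - 1*26 = 4 - 26 = -22)
U(E) = E*(-22 + E) (U(E) = E*(E - 22) = E*(-22 + E))
-5716 - U(-189) = -5716 - (-189)*(-22 - 189) = -5716 - (-189)*(-211) = -5716 - 1*39879 = -5716 - 39879 = -45595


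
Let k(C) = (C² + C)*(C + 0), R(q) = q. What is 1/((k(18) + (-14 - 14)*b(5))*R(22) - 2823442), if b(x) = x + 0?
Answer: -1/2691090 ≈ -3.7160e-7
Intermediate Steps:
k(C) = C*(C + C²) (k(C) = (C + C²)*C = C*(C + C²))
b(x) = x
1/((k(18) + (-14 - 14)*b(5))*R(22) - 2823442) = 1/((18²*(1 + 18) + (-14 - 14)*5)*22 - 2823442) = 1/((324*19 - 28*5)*22 - 2823442) = 1/((6156 - 140)*22 - 2823442) = 1/(6016*22 - 2823442) = 1/(132352 - 2823442) = 1/(-2691090) = -1/2691090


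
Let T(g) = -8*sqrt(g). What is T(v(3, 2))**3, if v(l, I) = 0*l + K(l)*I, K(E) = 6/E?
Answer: -4096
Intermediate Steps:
v(l, I) = 6*I/l (v(l, I) = 0*l + (6/l)*I = 0 + 6*I/l = 6*I/l)
T(v(3, 2))**3 = (-8*sqrt(6*2/3))**3 = (-8*sqrt(6*2*(1/3)))**3 = (-8*sqrt(4))**3 = (-8*2)**3 = (-16)**3 = -4096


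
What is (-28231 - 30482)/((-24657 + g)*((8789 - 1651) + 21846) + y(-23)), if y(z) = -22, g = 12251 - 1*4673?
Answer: 58713/495017758 ≈ 0.00011861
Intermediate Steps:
g = 7578 (g = 12251 - 4673 = 7578)
(-28231 - 30482)/((-24657 + g)*((8789 - 1651) + 21846) + y(-23)) = (-28231 - 30482)/((-24657 + 7578)*((8789 - 1651) + 21846) - 22) = -58713/(-17079*(7138 + 21846) - 22) = -58713/(-17079*28984 - 22) = -58713/(-495017736 - 22) = -58713/(-495017758) = -58713*(-1/495017758) = 58713/495017758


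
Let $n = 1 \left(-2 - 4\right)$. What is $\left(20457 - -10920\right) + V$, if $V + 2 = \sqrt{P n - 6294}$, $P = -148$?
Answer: $31375 + i \sqrt{5406} \approx 31375.0 + 73.526 i$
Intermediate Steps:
$n = -6$ ($n = 1 \left(-6\right) = -6$)
$V = -2 + i \sqrt{5406}$ ($V = -2 + \sqrt{\left(-148\right) \left(-6\right) - 6294} = -2 + \sqrt{888 - 6294} = -2 + \sqrt{-5406} = -2 + i \sqrt{5406} \approx -2.0 + 73.526 i$)
$\left(20457 - -10920\right) + V = \left(20457 - -10920\right) - \left(2 - i \sqrt{5406}\right) = \left(20457 + 10920\right) - \left(2 - i \sqrt{5406}\right) = 31377 - \left(2 - i \sqrt{5406}\right) = 31375 + i \sqrt{5406}$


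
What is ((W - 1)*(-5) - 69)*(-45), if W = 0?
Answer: 2880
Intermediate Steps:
((W - 1)*(-5) - 69)*(-45) = ((0 - 1)*(-5) - 69)*(-45) = (-1*(-5) - 69)*(-45) = (5 - 69)*(-45) = -64*(-45) = 2880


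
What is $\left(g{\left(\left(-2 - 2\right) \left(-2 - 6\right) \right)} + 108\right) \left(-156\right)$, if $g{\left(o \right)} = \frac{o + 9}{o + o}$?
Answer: $- \frac{271167}{16} \approx -16948.0$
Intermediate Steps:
$g{\left(o \right)} = \frac{9 + o}{2 o}$
$\left(g{\left(\left(-2 - 2\right) \left(-2 - 6\right) \right)} + 108\right) \left(-156\right) = \left(\frac{9 + \left(-2 - 2\right) \left(-2 - 6\right)}{2 \left(-2 - 2\right) \left(-2 - 6\right)} + 108\right) \left(-156\right) = \left(\frac{9 - -32}{2 \left(\left(-4\right) \left(-8\right)\right)} + 108\right) \left(-156\right) = \left(\frac{9 + 32}{2 \cdot 32} + 108\right) \left(-156\right) = \left(\frac{1}{2} \cdot \frac{1}{32} \cdot 41 + 108\right) \left(-156\right) = \left(\frac{41}{64} + 108\right) \left(-156\right) = \frac{6953}{64} \left(-156\right) = - \frac{271167}{16}$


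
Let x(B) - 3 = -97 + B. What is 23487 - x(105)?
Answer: 23476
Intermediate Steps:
x(B) = -94 + B (x(B) = 3 + (-97 + B) = -94 + B)
23487 - x(105) = 23487 - (-94 + 105) = 23487 - 1*11 = 23487 - 11 = 23476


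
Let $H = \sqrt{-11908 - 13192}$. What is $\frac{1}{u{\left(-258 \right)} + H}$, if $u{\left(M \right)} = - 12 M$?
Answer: $\frac{774}{2402579} - \frac{5 i \sqrt{251}}{4805158} \approx 0.00032215 - 1.6485 \cdot 10^{-5} i$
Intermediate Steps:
$H = 10 i \sqrt{251}$ ($H = \sqrt{-25100} = 10 i \sqrt{251} \approx 158.43 i$)
$\frac{1}{u{\left(-258 \right)} + H} = \frac{1}{\left(-12\right) \left(-258\right) + 10 i \sqrt{251}} = \frac{1}{3096 + 10 i \sqrt{251}}$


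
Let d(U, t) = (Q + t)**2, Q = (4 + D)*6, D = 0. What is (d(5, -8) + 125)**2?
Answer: 145161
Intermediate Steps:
Q = 24 (Q = (4 + 0)*6 = 4*6 = 24)
d(U, t) = (24 + t)**2
(d(5, -8) + 125)**2 = ((24 - 8)**2 + 125)**2 = (16**2 + 125)**2 = (256 + 125)**2 = 381**2 = 145161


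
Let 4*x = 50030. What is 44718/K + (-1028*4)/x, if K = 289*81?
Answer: 308701718/195192045 ≈ 1.5815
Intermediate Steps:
x = 25015/2 (x = (¼)*50030 = 25015/2 ≈ 12508.)
K = 23409
44718/K + (-1028*4)/x = 44718/23409 + (-1028*4)/(25015/2) = 44718*(1/23409) - 4112*2/25015 = 14906/7803 - 8224/25015 = 308701718/195192045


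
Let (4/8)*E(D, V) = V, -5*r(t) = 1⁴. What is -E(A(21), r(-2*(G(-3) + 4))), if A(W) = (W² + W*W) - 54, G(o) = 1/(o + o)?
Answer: ⅖ ≈ 0.40000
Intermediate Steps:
G(o) = 1/(2*o)
r(t) = -⅕ (r(t) = -⅕*1⁴ = -⅕*1 = -⅕)
A(W) = -54 + 2*W² (A(W) = (W² + W²) - 54 = 2*W² - 54 = -54 + 2*W²)
E(D, V) = 2*V
-E(A(21), r(-2*(G(-3) + 4))) = -2*(-1)/5 = -1*(-⅖) = ⅖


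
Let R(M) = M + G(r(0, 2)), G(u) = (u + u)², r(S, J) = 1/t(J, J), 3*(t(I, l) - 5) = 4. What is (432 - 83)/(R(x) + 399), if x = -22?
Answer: 125989/136133 ≈ 0.92548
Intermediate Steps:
t(I, l) = 19/3 (t(I, l) = 5 + (⅓)*4 = 5 + 4/3 = 19/3)
r(S, J) = 3/19 (r(S, J) = 1/(19/3) = 3/19)
G(u) = 4*u² (G(u) = (2*u)² = 4*u²)
R(M) = 36/361 + M (R(M) = M + 4*(3/19)² = M + 4*(9/361) = M + 36/361 = 36/361 + M)
(432 - 83)/(R(x) + 399) = (432 - 83)/((36/361 - 22) + 399) = 349/(-7906/361 + 399) = 349/(136133/361) = 349*(361/136133) = 125989/136133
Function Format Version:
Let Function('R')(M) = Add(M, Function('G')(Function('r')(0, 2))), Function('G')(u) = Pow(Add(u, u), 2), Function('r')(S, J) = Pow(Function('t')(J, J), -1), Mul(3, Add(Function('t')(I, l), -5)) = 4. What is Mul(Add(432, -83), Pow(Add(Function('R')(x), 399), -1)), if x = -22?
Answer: Rational(125989, 136133) ≈ 0.92548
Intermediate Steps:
Function('t')(I, l) = Rational(19, 3) (Function('t')(I, l) = Add(5, Mul(Rational(1, 3), 4)) = Add(5, Rational(4, 3)) = Rational(19, 3))
Function('r')(S, J) = Rational(3, 19) (Function('r')(S, J) = Pow(Rational(19, 3), -1) = Rational(3, 19))
Function('G')(u) = Mul(4, Pow(u, 2)) (Function('G')(u) = Pow(Mul(2, u), 2) = Mul(4, Pow(u, 2)))
Function('R')(M) = Add(Rational(36, 361), M) (Function('R')(M) = Add(M, Mul(4, Pow(Rational(3, 19), 2))) = Add(M, Mul(4, Rational(9, 361))) = Add(M, Rational(36, 361)) = Add(Rational(36, 361), M))
Mul(Add(432, -83), Pow(Add(Function('R')(x), 399), -1)) = Mul(Add(432, -83), Pow(Add(Add(Rational(36, 361), -22), 399), -1)) = Mul(349, Pow(Add(Rational(-7906, 361), 399), -1)) = Mul(349, Pow(Rational(136133, 361), -1)) = Mul(349, Rational(361, 136133)) = Rational(125989, 136133)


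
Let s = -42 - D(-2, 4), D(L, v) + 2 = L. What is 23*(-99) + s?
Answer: -2315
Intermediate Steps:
D(L, v) = -2 + L
s = -38 (s = -42 - (-2 - 2) = -42 - 1*(-4) = -42 + 4 = -38)
23*(-99) + s = 23*(-99) - 38 = -2277 - 38 = -2315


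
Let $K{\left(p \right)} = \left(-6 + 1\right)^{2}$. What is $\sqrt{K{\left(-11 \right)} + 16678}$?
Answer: $\sqrt{16703} \approx 129.24$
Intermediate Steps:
$K{\left(p \right)} = 25$ ($K{\left(p \right)} = \left(-5\right)^{2} = 25$)
$\sqrt{K{\left(-11 \right)} + 16678} = \sqrt{25 + 16678} = \sqrt{16703}$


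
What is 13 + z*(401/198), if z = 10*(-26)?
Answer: -50843/99 ≈ -513.57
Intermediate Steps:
z = -260
13 + z*(401/198) = 13 - 104260/198 = 13 - 260*401/198 = 13 - 52130/99 = -50843/99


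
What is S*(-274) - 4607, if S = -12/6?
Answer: -4059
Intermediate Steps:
S = -2 (S = -12*1/6 = -2)
S*(-274) - 4607 = -2*(-274) - 4607 = 548 - 4607 = -4059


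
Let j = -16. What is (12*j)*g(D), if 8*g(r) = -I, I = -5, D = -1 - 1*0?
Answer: -120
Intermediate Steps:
D = -1 (D = -1 + 0 = -1)
g(r) = 5/8 (g(r) = (-1*(-5))/8 = (⅛)*5 = 5/8)
(12*j)*g(D) = (12*(-16))*(5/8) = -192*5/8 = -120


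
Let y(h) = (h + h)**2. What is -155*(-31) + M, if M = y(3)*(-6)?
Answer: 4589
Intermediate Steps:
y(h) = 4*h**2 (y(h) = (2*h)**2 = 4*h**2)
M = -216 (M = (4*3**2)*(-6) = (4*9)*(-6) = 36*(-6) = -216)
-155*(-31) + M = -155*(-31) - 216 = 4805 - 216 = 4589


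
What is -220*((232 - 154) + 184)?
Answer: -57640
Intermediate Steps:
-220*((232 - 154) + 184) = -220*(78 + 184) = -220*262 = -57640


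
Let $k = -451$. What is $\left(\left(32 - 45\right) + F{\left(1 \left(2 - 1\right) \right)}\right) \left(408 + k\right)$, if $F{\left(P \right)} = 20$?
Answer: $-301$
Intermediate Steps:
$\left(\left(32 - 45\right) + F{\left(1 \left(2 - 1\right) \right)}\right) \left(408 + k\right) = \left(\left(32 - 45\right) + 20\right) \left(408 - 451\right) = \left(\left(32 - 45\right) + 20\right) \left(-43\right) = \left(-13 + 20\right) \left(-43\right) = 7 \left(-43\right) = -301$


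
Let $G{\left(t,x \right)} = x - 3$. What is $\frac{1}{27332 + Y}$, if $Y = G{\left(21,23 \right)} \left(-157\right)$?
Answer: $\frac{1}{24192} \approx 4.1336 \cdot 10^{-5}$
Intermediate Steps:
$G{\left(t,x \right)} = -3 + x$
$Y = -3140$ ($Y = \left(-3 + 23\right) \left(-157\right) = 20 \left(-157\right) = -3140$)
$\frac{1}{27332 + Y} = \frac{1}{27332 - 3140} = \frac{1}{24192}$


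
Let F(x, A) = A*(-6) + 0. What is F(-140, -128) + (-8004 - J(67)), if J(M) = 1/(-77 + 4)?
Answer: -528227/73 ≈ -7236.0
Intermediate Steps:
F(x, A) = -6*A (F(x, A) = -6*A + 0 = -6*A)
J(M) = -1/73 (J(M) = 1/(-73) = -1/73)
F(-140, -128) + (-8004 - J(67)) = -6*(-128) + (-8004 - 1*(-1/73)) = 768 + (-8004 + 1/73) = 768 - 584291/73 = -528227/73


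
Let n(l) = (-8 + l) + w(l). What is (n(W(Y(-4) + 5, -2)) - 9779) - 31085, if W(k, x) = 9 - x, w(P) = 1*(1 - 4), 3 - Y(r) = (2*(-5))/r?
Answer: -40864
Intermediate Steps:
Y(r) = 3 + 10/r (Y(r) = 3 - 2*(-5)/r = 3 - (-10)/r = 3 + 10/r)
w(P) = -3 (w(P) = 1*(-3) = -3)
n(l) = -11 + l (n(l) = (-8 + l) - 3 = -11 + l)
(n(W(Y(-4) + 5, -2)) - 9779) - 31085 = ((-11 + (9 - 1*(-2))) - 9779) - 31085 = ((-11 + (9 + 2)) - 9779) - 31085 = ((-11 + 11) - 9779) - 31085 = (0 - 9779) - 31085 = -9779 - 31085 = -40864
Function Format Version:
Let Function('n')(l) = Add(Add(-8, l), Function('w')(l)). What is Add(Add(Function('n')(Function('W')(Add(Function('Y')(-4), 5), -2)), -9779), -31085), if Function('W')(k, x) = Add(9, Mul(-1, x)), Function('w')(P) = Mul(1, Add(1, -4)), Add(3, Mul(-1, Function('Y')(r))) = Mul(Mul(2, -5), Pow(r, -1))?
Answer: -40864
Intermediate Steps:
Function('Y')(r) = Add(3, Mul(10, Pow(r, -1))) (Function('Y')(r) = Add(3, Mul(-1, Mul(Mul(2, -5), Pow(r, -1)))) = Add(3, Mul(-1, Mul(-10, Pow(r, -1)))) = Add(3, Mul(10, Pow(r, -1))))
Function('w')(P) = -3 (Function('w')(P) = Mul(1, -3) = -3)
Function('n')(l) = Add(-11, l) (Function('n')(l) = Add(Add(-8, l), -3) = Add(-11, l))
Add(Add(Function('n')(Function('W')(Add(Function('Y')(-4), 5), -2)), -9779), -31085) = Add(Add(Add(-11, Add(9, Mul(-1, -2))), -9779), -31085) = Add(Add(Add(-11, Add(9, 2)), -9779), -31085) = Add(Add(Add(-11, 11), -9779), -31085) = Add(Add(0, -9779), -31085) = Add(-9779, -31085) = -40864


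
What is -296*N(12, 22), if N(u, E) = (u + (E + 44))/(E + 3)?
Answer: -23088/25 ≈ -923.52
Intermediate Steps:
N(u, E) = (44 + E + u)/(3 + E) (N(u, E) = (u + (44 + E))/(3 + E) = (44 + E + u)/(3 + E))
-296*N(12, 22) = -296*(44 + 22 + 12)/(3 + 22) = -296*78/25 = -23088/25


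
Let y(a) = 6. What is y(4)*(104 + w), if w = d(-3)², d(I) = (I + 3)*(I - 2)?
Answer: 624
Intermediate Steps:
d(I) = (-2 + I)*(3 + I) (d(I) = (3 + I)*(-2 + I) = (-2 + I)*(3 + I))
w = 0 (w = (-6 - 3 + (-3)²)² = (-6 - 3 + 9)² = 0² = 0)
y(4)*(104 + w) = 6*(104 + 0) = 6*104 = 624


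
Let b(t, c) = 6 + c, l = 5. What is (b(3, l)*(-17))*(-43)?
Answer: 8041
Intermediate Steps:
(b(3, l)*(-17))*(-43) = ((6 + 5)*(-17))*(-43) = (11*(-17))*(-43) = -187*(-43) = 8041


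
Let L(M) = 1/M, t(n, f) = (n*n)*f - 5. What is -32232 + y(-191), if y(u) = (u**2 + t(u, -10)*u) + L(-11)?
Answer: 766523053/11 ≈ 6.9684e+7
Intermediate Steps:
t(n, f) = -5 + f*n**2 (t(n, f) = n**2*f - 5 = f*n**2 - 5 = -5 + f*n**2)
y(u) = -1/11 + u**2 + u*(-5 - 10*u**2) (y(u) = (u**2 + (-5 - 10*u**2)*u) + 1/(-11) = (u**2 + u*(-5 - 10*u**2)) - 1/11 = -1/11 + u**2 + u*(-5 - 10*u**2))
-32232 + y(-191) = -32232 + (-1/11 + (-191)**2 - 10*(-191)**3 - 5*(-191)) = -32232 + (-1/11 + 36481 - 10*(-6967871) + 955) = -32232 + (-1/11 + 36481 + 69678710 + 955) = -32232 + 766877605/11 = 766523053/11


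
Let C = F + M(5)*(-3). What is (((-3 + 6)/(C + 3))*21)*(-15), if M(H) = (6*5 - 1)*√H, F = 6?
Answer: 945/4196 + 9135*√5/4196 ≈ 5.0933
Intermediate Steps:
M(H) = 29*√H (M(H) = (30 - 1)*√H = 29*√H)
C = 6 - 87*√5 (C = 6 + (29*√5)*(-3) = 6 - 87*√5 ≈ -188.54)
(((-3 + 6)/(C + 3))*21)*(-15) = (((-3 + 6)/((6 - 87*√5) + 3))*21)*(-15) = ((3/(9 - 87*√5))*21)*(-15) = (63/(9 - 87*√5))*(-15) = -945/(9 - 87*√5)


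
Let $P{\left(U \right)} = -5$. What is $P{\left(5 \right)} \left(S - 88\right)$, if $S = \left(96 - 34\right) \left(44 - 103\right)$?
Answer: $18730$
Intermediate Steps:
$S = -3658$ ($S = 62 \left(-59\right) = -3658$)
$P{\left(5 \right)} \left(S - 88\right) = - 5 \left(-3658 - 88\right) = \left(-5\right) \left(-3746\right) = 18730$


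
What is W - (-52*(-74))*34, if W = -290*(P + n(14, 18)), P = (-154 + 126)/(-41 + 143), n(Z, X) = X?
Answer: -6934592/51 ≈ -1.3597e+5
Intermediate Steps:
P = -14/51 (P = -28/102 = -28*1/102 = -14/51 ≈ -0.27451)
W = -262160/51 (W = -290*(-14/51 + 18) = -290*904/51 = -262160/51 ≈ -5140.4)
W - (-52*(-74))*34 = -262160/51 - (-52*(-74))*34 = -262160/51 - 3848*34 = -262160/51 - 1*130832 = -262160/51 - 130832 = -6934592/51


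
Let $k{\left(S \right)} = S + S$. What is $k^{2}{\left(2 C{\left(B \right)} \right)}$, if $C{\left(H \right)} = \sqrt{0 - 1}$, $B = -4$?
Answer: $-16$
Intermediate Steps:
$C{\left(H \right)} = i$ ($C{\left(H \right)} = \sqrt{-1} = i$)
$k{\left(S \right)} = 2 S$
$k^{2}{\left(2 C{\left(B \right)} \right)} = \left(2 \cdot 2 i\right)^{2} = \left(4 i\right)^{2} = -16$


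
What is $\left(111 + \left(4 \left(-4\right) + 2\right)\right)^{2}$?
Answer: $9409$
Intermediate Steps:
$\left(111 + \left(4 \left(-4\right) + 2\right)\right)^{2} = \left(111 + \left(-16 + 2\right)\right)^{2} = \left(111 - 14\right)^{2} = 97^{2} = 9409$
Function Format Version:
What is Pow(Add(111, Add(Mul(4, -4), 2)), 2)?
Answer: 9409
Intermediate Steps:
Pow(Add(111, Add(Mul(4, -4), 2)), 2) = Pow(Add(111, Add(-16, 2)), 2) = Pow(Add(111, -14), 2) = Pow(97, 2) = 9409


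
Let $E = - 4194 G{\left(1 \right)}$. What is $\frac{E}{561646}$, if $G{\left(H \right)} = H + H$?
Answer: $- \frac{4194}{280823} \approx -0.014935$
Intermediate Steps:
$G{\left(H \right)} = 2 H$
$E = -8388$ ($E = - 4194 \cdot 2 \cdot 1 = \left(-4194\right) 2 = -8388$)
$\frac{E}{561646} = - \frac{8388}{561646} = \left(-8388\right) \frac{1}{561646} = - \frac{4194}{280823}$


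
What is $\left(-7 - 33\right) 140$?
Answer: $-5600$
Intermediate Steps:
$\left(-7 - 33\right) 140 = \left(-40\right) 140 = -5600$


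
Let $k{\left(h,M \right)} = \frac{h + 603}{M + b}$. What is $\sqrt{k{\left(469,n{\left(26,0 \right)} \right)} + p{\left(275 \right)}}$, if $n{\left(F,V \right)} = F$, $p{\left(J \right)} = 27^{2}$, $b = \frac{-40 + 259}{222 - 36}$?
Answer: $\frac{\sqrt{2181786865}}{1685} \approx 27.721$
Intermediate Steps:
$b = \frac{73}{62}$ ($b = \frac{219}{186} = 219 \cdot \frac{1}{186} = \frac{73}{62} \approx 1.1774$)
$p{\left(J \right)} = 729$
$k{\left(h,M \right)} = \frac{603 + h}{\frac{73}{62} + M}$ ($k{\left(h,M \right)} = \frac{h + 603}{M + \frac{73}{62}} = \frac{603 + h}{\frac{73}{62} + M}$)
$\sqrt{k{\left(469,n{\left(26,0 \right)} \right)} + p{\left(275 \right)}} = \sqrt{\frac{62 \left(603 + 469\right)}{73 + 62 \cdot 26} + 729} = \sqrt{62 \frac{1}{73 + 1612} \cdot 1072 + 729} = \sqrt{62 \cdot \frac{1}{1685} \cdot 1072 + 729} = \sqrt{\frac{66464}{1685} + 729} = \sqrt{\frac{1294829}{1685}} = \frac{\sqrt{2181786865}}{1685}$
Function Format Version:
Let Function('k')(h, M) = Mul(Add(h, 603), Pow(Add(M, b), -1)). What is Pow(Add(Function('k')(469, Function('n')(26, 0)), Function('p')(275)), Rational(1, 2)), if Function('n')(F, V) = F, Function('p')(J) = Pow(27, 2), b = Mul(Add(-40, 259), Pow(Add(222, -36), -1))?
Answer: Mul(Rational(1, 1685), Pow(2181786865, Rational(1, 2))) ≈ 27.721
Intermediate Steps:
b = Rational(73, 62) (b = Mul(219, Pow(186, -1)) = Mul(219, Rational(1, 186)) = Rational(73, 62) ≈ 1.1774)
Function('p')(J) = 729
Function('k')(h, M) = Mul(Pow(Add(Rational(73, 62), M), -1), Add(603, h)) (Function('k')(h, M) = Mul(Add(h, 603), Pow(Add(M, Rational(73, 62)), -1)) = Mul(Add(603, h), Pow(Add(Rational(73, 62), M), -1)) = Mul(Pow(Add(Rational(73, 62), M), -1), Add(603, h)))
Pow(Add(Function('k')(469, Function('n')(26, 0)), Function('p')(275)), Rational(1, 2)) = Pow(Add(Mul(62, Pow(Add(73, Mul(62, 26)), -1), Add(603, 469)), 729), Rational(1, 2)) = Pow(Add(Mul(62, Pow(Add(73, 1612), -1), 1072), 729), Rational(1, 2)) = Pow(Add(Mul(62, Pow(1685, -1), 1072), 729), Rational(1, 2)) = Pow(Add(Mul(62, Rational(1, 1685), 1072), 729), Rational(1, 2)) = Pow(Add(Rational(66464, 1685), 729), Rational(1, 2)) = Pow(Rational(1294829, 1685), Rational(1, 2)) = Mul(Rational(1, 1685), Pow(2181786865, Rational(1, 2)))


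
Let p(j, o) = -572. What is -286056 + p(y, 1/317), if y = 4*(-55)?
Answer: -286628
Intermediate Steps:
y = -220
-286056 + p(y, 1/317) = -286056 - 572 = -286628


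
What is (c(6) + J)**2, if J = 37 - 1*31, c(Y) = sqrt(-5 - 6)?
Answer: (6 + I*sqrt(11))**2 ≈ 25.0 + 39.799*I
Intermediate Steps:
c(Y) = I*sqrt(11) (c(Y) = sqrt(-11) = I*sqrt(11))
J = 6 (J = 37 - 31 = 6)
(c(6) + J)**2 = (I*sqrt(11) + 6)**2 = (6 + I*sqrt(11))**2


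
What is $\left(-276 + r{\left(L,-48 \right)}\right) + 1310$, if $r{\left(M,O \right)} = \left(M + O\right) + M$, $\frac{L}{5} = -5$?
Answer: $936$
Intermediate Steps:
$L = -25$ ($L = 5 \left(-5\right) = -25$)
$r{\left(M,O \right)} = O + 2 M$
$\left(-276 + r{\left(L,-48 \right)}\right) + 1310 = \left(-276 + \left(-48 + 2 \left(-25\right)\right)\right) + 1310 = \left(-276 - 98\right) + 1310 = -374 + 1310 = 936$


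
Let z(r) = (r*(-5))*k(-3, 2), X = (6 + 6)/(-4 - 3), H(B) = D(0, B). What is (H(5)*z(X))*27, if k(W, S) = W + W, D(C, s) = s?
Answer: -48600/7 ≈ -6942.9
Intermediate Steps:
k(W, S) = 2*W
H(B) = B
X = -12/7 (X = 12/(-7) = 12*(-1/7) = -12/7 ≈ -1.7143)
z(r) = 30*r (z(r) = (r*(-5))*(2*(-3)) = -5*r*(-6) = 30*r)
(H(5)*z(X))*27 = (5*(30*(-12/7)))*27 = (5*(-360/7))*27 = -1800/7*27 = -48600/7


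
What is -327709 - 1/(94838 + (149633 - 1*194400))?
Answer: -16408717340/50071 ≈ -3.2771e+5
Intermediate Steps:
-327709 - 1/(94838 + (149633 - 1*194400)) = -327709 - 1/(94838 + (149633 - 194400)) = -327709 - 1/(94838 - 44767) = -327709 - 1/50071 = -16408717340/50071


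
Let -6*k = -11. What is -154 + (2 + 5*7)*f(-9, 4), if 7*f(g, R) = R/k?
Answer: -10970/77 ≈ -142.47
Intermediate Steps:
k = 11/6 (k = -⅙*(-11) = 11/6 ≈ 1.8333)
f(g, R) = 6*R/77 (f(g, R) = (R/(11/6))/7 = (R*(6/11))/7 = (6*R/11)/7 = 6*R/77)
-154 + (2 + 5*7)*f(-9, 4) = -154 + (2 + 5*7)*((6/77)*4) = -154 + (2 + 35)*(24/77) = -154 + 37*(24/77) = -154 + 888/77 = -10970/77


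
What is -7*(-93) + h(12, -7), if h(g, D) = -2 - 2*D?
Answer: 663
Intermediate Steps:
-7*(-93) + h(12, -7) = -7*(-93) + (-2 - 2*(-7)) = 651 + (-2 + 14) = 651 + 12 = 663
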